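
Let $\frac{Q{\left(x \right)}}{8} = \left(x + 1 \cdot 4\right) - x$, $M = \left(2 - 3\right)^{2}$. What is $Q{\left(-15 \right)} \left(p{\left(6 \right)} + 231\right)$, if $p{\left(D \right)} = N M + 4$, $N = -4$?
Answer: $7392$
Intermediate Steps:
$M = 1$ ($M = \left(-1\right)^{2} = 1$)
$p{\left(D \right)} = 0$ ($p{\left(D \right)} = \left(-4\right) 1 + 4 = -4 + 4 = 0$)
$Q{\left(x \right)} = 32$ ($Q{\left(x \right)} = 8 \left(\left(x + 1 \cdot 4\right) - x\right) = 8 \left(\left(x + 4\right) - x\right) = 8 \left(\left(4 + x\right) - x\right) = 8 \cdot 4 = 32$)
$Q{\left(-15 \right)} \left(p{\left(6 \right)} + 231\right) = 32 \left(0 + 231\right) = 32 \cdot 231 = 7392$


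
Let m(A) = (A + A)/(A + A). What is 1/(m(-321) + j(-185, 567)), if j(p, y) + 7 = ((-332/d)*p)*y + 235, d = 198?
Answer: 11/1937249 ≈ 5.6782e-6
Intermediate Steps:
m(A) = 1 (m(A) = (2*A)/((2*A)) = (2*A)*(1/(2*A)) = 1)
j(p, y) = 228 - 166*p*y/99 (j(p, y) = -7 + (((-332/198)*p)*y + 235) = -7 + (((-332*1/198)*p)*y + 235) = -7 + ((-166*p/99)*y + 235) = -7 + (-166*p*y/99 + 235) = -7 + (235 - 166*p*y/99) = 228 - 166*p*y/99)
1/(m(-321) + j(-185, 567)) = 1/(1 + (228 - 166/99*(-185)*567)) = 1/(1 + (228 + 1934730/11)) = 1/(1 + 1937238/11) = 1/(1937249/11) = 11/1937249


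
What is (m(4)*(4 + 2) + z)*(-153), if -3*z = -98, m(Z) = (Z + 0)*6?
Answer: -27030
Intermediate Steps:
m(Z) = 6*Z (m(Z) = Z*6 = 6*Z)
z = 98/3 (z = -⅓*(-98) = 98/3 ≈ 32.667)
(m(4)*(4 + 2) + z)*(-153) = ((6*4)*(4 + 2) + 98/3)*(-153) = (24*6 + 98/3)*(-153) = (144 + 98/3)*(-153) = (530/3)*(-153) = -27030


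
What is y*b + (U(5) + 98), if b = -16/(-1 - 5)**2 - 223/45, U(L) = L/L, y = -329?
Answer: 9378/5 ≈ 1875.6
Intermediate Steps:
U(L) = 1
b = -27/5 (b = -16/((-6)**2) - 223*1/45 = -16/36 - 223/45 = -16*1/36 - 223/45 = -4/9 - 223/45 = -27/5 ≈ -5.4000)
y*b + (U(5) + 98) = -329*(-27/5) + (1 + 98) = 8883/5 + 99 = 9378/5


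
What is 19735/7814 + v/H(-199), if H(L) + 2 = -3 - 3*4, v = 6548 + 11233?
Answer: -138605239/132838 ≈ -1043.4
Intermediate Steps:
v = 17781
H(L) = -17 (H(L) = -2 + (-3 - 3*4) = -2 + (-3 - 12) = -2 - 15 = -17)
19735/7814 + v/H(-199) = 19735/7814 + 17781/(-17) = 19735*(1/7814) + 17781*(-1/17) = 19735/7814 - 17781/17 = -138605239/132838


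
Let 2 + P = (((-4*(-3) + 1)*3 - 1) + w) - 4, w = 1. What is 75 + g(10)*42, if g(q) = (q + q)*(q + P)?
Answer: 36195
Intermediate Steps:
P = 33 (P = -2 + ((((-4*(-3) + 1)*3 - 1) + 1) - 4) = -2 + ((((12 + 1)*3 - 1) + 1) - 4) = -2 + (((13*3 - 1) + 1) - 4) = -2 + (((39 - 1) + 1) - 4) = -2 + ((38 + 1) - 4) = -2 + (39 - 4) = -2 + 35 = 33)
g(q) = 2*q*(33 + q) (g(q) = (q + q)*(q + 33) = (2*q)*(33 + q) = 2*q*(33 + q))
75 + g(10)*42 = 75 + (2*10*(33 + 10))*42 = 75 + (2*10*43)*42 = 75 + 860*42 = 75 + 36120 = 36195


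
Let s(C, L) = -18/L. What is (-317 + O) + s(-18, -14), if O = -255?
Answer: -3995/7 ≈ -570.71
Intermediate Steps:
(-317 + O) + s(-18, -14) = (-317 - 255) - 18/(-14) = -572 - 18*(-1/14) = -572 + 9/7 = -3995/7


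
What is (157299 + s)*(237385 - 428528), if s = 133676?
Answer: -55617834425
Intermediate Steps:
(157299 + s)*(237385 - 428528) = (157299 + 133676)*(237385 - 428528) = 290975*(-191143) = -55617834425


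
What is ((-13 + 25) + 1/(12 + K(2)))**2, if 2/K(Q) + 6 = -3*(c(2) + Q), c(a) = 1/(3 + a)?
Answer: 81270225/556516 ≈ 146.03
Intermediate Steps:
K(Q) = 2/(-33/5 - 3*Q) (K(Q) = 2/(-6 - 3*(1/(3 + 2) + Q)) = 2/(-6 - 3*(1/5 + Q)) = 2/(-6 + (-3/5 - 3*Q)) = 2/(-33/5 - 3*Q))
((-13 + 25) + 1/(12 + K(2)))**2 = ((-13 + 25) + 1/(12 - 10/(33 + 15*2)))**2 = (12 + 1/(12 - 10/(33 + 30)))**2 = (12 + 1/(12 - 10/63))**2 = (12 + 1/(746/63))**2 = (12 + 63/746)**2 = (9015/746)**2 = 81270225/556516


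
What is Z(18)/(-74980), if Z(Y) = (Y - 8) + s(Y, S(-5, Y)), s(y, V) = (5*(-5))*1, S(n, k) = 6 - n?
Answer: 3/14996 ≈ 0.00020005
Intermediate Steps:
s(y, V) = -25 (s(y, V) = -25*1 = -25)
Z(Y) = -33 + Y (Z(Y) = (Y - 8) - 25 = (-8 + Y) - 25 = -33 + Y)
Z(18)/(-74980) = (-33 + 18)/(-74980) = -15*(-1/74980) = 3/14996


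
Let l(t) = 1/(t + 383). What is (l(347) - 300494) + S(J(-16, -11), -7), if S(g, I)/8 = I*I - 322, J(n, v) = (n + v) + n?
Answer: -220954939/730 ≈ -3.0268e+5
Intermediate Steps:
J(n, v) = v + 2*n
S(g, I) = -2576 + 8*I² (S(g, I) = 8*(I*I - 322) = 8*(I² - 322) = 8*(-322 + I²) = -2576 + 8*I²)
l(t) = 1/(383 + t)
(l(347) - 300494) + S(J(-16, -11), -7) = (1/(383 + 347) - 300494) + (-2576 + 8*(-7)²) = (1/730 - 300494) + (-2576 + 8*49) = (1/730 - 300494) + (-2576 + 392) = -219360619/730 - 2184 = -220954939/730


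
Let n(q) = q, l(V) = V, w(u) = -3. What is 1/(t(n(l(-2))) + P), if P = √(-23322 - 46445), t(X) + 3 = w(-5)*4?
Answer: -15/69992 - I*√69767/69992 ≈ -0.00021431 - 0.0037738*I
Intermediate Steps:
t(X) = -15 (t(X) = -3 - 3*4 = -3 - 12 = -15)
P = I*√69767 (P = √(-69767) = I*√69767 ≈ 264.13*I)
1/(t(n(l(-2))) + P) = 1/(-15 + I*√69767)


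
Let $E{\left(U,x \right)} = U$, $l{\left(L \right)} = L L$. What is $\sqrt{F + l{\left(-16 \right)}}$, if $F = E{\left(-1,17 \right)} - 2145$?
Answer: $3 i \sqrt{210} \approx 43.474 i$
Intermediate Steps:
$l{\left(L \right)} = L^{2}$
$F = -2146$ ($F = -1 - 2145 = -2146$)
$\sqrt{F + l{\left(-16 \right)}} = \sqrt{-2146 + \left(-16\right)^{2}} = \sqrt{-2146 + 256} = \sqrt{-1890} = 3 i \sqrt{210}$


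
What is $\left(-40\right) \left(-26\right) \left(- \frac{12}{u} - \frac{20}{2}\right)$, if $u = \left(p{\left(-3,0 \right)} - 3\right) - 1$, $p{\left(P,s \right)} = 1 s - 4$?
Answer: $-8840$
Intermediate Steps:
$p{\left(P,s \right)} = -4 + s$ ($p{\left(P,s \right)} = s - 4 = -4 + s$)
$u = -8$ ($u = \left(\left(-4 + 0\right) - 3\right) - 1 = \left(-4 - 3\right) - 1 = -7 - 1 = -8$)
$\left(-40\right) \left(-26\right) \left(- \frac{12}{u} - \frac{20}{2}\right) = \left(-40\right) \left(-26\right) \left(- \frac{12}{-8} - \frac{20}{2}\right) = 1040 \left(\left(-12\right) \left(- \frac{1}{8}\right) - 10\right) = 1040 \left(\frac{3}{2} - 10\right) = 1040 \left(- \frac{17}{2}\right) = -8840$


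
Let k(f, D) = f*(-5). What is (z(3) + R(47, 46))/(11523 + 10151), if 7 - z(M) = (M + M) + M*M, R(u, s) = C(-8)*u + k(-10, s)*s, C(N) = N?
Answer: 958/10837 ≈ 0.088401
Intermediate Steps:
k(f, D) = -5*f
R(u, s) = -8*u + 50*s (R(u, s) = -8*u + (-5*(-10))*s = -8*u + 50*s)
z(M) = 7 - M² - 2*M (z(M) = 7 - ((M + M) + M*M) = 7 - (2*M + M²) = 7 - (M² + 2*M) = 7 + (-M² - 2*M) = 7 - M² - 2*M)
(z(3) + R(47, 46))/(11523 + 10151) = ((7 - 1*3² - 2*3) + (-8*47 + 50*46))/(11523 + 10151) = ((7 - 1*9 - 6) + (-376 + 2300))/21674 = ((7 - 9 - 6) + 1924)*(1/21674) = (-8 + 1924)*(1/21674) = 1916*(1/21674) = 958/10837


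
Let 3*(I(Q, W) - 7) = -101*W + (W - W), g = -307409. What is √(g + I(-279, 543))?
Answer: 3*I*√36187 ≈ 570.69*I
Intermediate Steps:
I(Q, W) = 7 - 101*W/3 (I(Q, W) = 7 + (-101*W + (W - W))/3 = 7 + (-101*W + 0)/3 = 7 + (-101*W)/3 = 7 - 101*W/3)
√(g + I(-279, 543)) = √(-307409 + (7 - 101/3*543)) = √(-307409 + (7 - 18281)) = √(-307409 - 18274) = √(-325683) = 3*I*√36187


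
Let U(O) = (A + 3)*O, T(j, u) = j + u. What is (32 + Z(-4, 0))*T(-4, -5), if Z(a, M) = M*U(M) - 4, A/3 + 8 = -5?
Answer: -252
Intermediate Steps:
A = -39 (A = -24 + 3*(-5) = -24 - 15 = -39)
U(O) = -36*O (U(O) = (-39 + 3)*O = -36*O)
Z(a, M) = -4 - 36*M² (Z(a, M) = M*(-36*M) - 4 = -36*M² - 4 = -4 - 36*M²)
(32 + Z(-4, 0))*T(-4, -5) = (32 + (-4 - 36*0²))*(-4 - 5) = (32 + (-4 - 36*0))*(-9) = (32 + (-4 + 0))*(-9) = (32 - 4)*(-9) = 28*(-9) = -252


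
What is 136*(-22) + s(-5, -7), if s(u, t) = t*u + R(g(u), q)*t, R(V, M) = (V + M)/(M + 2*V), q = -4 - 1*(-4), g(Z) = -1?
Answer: -5921/2 ≈ -2960.5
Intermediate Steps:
q = 0 (q = -4 + 4 = 0)
R(V, M) = (M + V)/(M + 2*V)
s(u, t) = t/2 + t*u (s(u, t) = t*u + ((0 - 1)/(0 + 2*(-1)))*t = t*u + (-1/(0 - 2))*t = t*u + (-1/(-2))*t = t*u + (-½*(-1))*t = t*u + t/2 = t/2 + t*u)
136*(-22) + s(-5, -7) = 136*(-22) - 7*(½ - 5) = -2992 - 7*(-9/2) = -2992 + 63/2 = -5921/2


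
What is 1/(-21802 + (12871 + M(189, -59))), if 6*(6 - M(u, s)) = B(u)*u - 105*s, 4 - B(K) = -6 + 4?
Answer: -2/20293 ≈ -9.8556e-5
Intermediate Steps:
B(K) = 6 (B(K) = 4 - (-6 + 4) = 4 - 1*(-2) = 4 + 2 = 6)
M(u, s) = 6 - u + 35*s/2 (M(u, s) = 6 - (6*u - 105*s)/6 = 6 - (-105*s + 6*u)/6 = 6 + (-u + 35*s/2) = 6 - u + 35*s/2)
1/(-21802 + (12871 + M(189, -59))) = 1/(-21802 + (12871 + (6 - 1*189 + (35/2)*(-59)))) = 1/(-21802 + (12871 + (6 - 189 - 2065/2))) = 1/(-21802 + (12871 - 2431/2)) = 1/(-21802 + 23311/2) = 1/(-20293/2) = -2/20293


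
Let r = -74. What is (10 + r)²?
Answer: 4096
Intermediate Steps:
(10 + r)² = (10 - 74)² = (-64)² = 4096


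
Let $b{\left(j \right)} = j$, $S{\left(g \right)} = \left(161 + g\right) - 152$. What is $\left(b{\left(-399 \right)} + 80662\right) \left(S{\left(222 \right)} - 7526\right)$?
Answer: $-585518585$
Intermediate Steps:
$S{\left(g \right)} = 9 + g$
$\left(b{\left(-399 \right)} + 80662\right) \left(S{\left(222 \right)} - 7526\right) = \left(-399 + 80662\right) \left(\left(9 + 222\right) - 7526\right) = 80263 \left(231 - 7526\right) = 80263 \left(-7295\right) = -585518585$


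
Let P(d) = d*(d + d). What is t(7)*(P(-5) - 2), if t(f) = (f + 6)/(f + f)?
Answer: 312/7 ≈ 44.571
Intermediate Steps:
P(d) = 2*d**2 (P(d) = d*(2*d) = 2*d**2)
t(f) = (6 + f)/(2*f) (t(f) = (6 + f)/((2*f)) = (6 + f)*(1/(2*f)) = (6 + f)/(2*f))
t(7)*(P(-5) - 2) = ((1/2)*(6 + 7)/7)*(2*(-5)**2 - 2) = ((1/2)*(1/7)*13)*(2*25 - 2) = 13*(50 - 2)/14 = (13/14)*48 = 312/7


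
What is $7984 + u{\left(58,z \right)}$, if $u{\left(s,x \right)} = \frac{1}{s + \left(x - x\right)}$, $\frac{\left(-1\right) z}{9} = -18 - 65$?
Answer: $\frac{463073}{58} \approx 7984.0$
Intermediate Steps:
$z = 747$ ($z = - 9 \left(-18 - 65\right) = \left(-9\right) \left(-83\right) = 747$)
$u{\left(s,x \right)} = \frac{1}{s}$ ($u{\left(s,x \right)} = \frac{1}{s + 0} = \frac{1}{s}$)
$7984 + u{\left(58,z \right)} = 7984 + \frac{1}{58} = \frac{463073}{58}$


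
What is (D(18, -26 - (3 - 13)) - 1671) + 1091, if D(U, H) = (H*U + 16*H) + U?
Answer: -1106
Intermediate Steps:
D(U, H) = U + 16*H + H*U (D(U, H) = (16*H + H*U) + U = U + 16*H + H*U)
(D(18, -26 - (3 - 13)) - 1671) + 1091 = ((18 + 16*(-26 - (3 - 13)) + (-26 - (3 - 13))*18) - 1671) + 1091 = ((18 + 16*(-26 - 1*(-10)) + (-26 - 1*(-10))*18) - 1671) + 1091 = ((18 + 16*(-26 + 10) + (-26 + 10)*18) - 1671) + 1091 = ((18 + 16*(-16) - 16*18) - 1671) + 1091 = ((18 - 256 - 288) - 1671) + 1091 = (-526 - 1671) + 1091 = -2197 + 1091 = -1106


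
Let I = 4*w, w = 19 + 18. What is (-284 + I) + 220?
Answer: 84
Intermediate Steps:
w = 37
I = 148 (I = 4*37 = 148)
(-284 + I) + 220 = (-284 + 148) + 220 = -136 + 220 = 84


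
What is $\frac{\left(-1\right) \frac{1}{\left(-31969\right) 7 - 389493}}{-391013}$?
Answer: $- \frac{1}{239798888588} \approx -4.1702 \cdot 10^{-12}$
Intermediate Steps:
$\frac{\left(-1\right) \frac{1}{\left(-31969\right) 7 - 389493}}{-391013} = - \frac{1}{-223783 - 389493} \left(- \frac{1}{391013}\right) = - \frac{1}{-613276} \left(- \frac{1}{391013}\right) = \left(-1\right) \left(- \frac{1}{613276}\right) \left(- \frac{1}{391013}\right) = \frac{1}{613276} \left(- \frac{1}{391013}\right) = - \frac{1}{239798888588}$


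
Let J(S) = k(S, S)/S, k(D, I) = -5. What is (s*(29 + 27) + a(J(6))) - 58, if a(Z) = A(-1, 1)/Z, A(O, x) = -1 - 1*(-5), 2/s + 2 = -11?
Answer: -4642/65 ≈ -71.415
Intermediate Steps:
s = -2/13 (s = 2/(-2 - 11) = 2/(-13) = 2*(-1/13) = -2/13 ≈ -0.15385)
A(O, x) = 4 (A(O, x) = -1 + 5 = 4)
J(S) = -5/S
a(Z) = 4/Z
(s*(29 + 27) + a(J(6))) - 58 = (-2*(29 + 27)/13 + 4/((-5/6))) - 58 = (-2/13*56 + 4/((-5*⅙))) - 58 = (-112/13 + 4/(-⅚)) - 58 = (-112/13 + 4*(-6/5)) - 58 = (-112/13 - 24/5) - 58 = -872/65 - 58 = -4642/65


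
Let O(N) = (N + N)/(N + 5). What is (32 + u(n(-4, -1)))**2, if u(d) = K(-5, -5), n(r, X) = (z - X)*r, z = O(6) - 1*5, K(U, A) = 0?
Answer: 1024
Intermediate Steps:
O(N) = 2*N/(5 + N) (O(N) = (2*N)/(5 + N) = 2*N/(5 + N))
z = -43/11 (z = 2*6/(5 + 6) - 1*5 = 2*6/11 - 5 = 2*6*(1/11) - 5 = 12/11 - 5 = -43/11 ≈ -3.9091)
n(r, X) = r*(-43/11 - X) (n(r, X) = (-43/11 - X)*r = r*(-43/11 - X))
u(d) = 0
(32 + u(n(-4, -1)))**2 = (32 + 0)**2 = 32**2 = 1024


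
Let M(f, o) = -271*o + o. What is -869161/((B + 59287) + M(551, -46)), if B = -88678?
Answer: 869161/16971 ≈ 51.214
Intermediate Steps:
M(f, o) = -270*o
-869161/((B + 59287) + M(551, -46)) = -869161/((-88678 + 59287) - 270*(-46)) = -869161/(-29391 + 12420) = -869161/(-16971) = -869161*(-1/16971) = 869161/16971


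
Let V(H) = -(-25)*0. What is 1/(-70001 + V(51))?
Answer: -1/70001 ≈ -1.4286e-5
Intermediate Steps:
V(H) = 0 (V(H) = -1*0 = 0)
1/(-70001 + V(51)) = 1/(-70001 + 0) = 1/(-70001) = -1/70001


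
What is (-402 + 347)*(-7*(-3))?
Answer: -1155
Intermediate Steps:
(-402 + 347)*(-7*(-3)) = -55*21 = -1155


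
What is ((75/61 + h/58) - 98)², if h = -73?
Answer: 120288967929/12517444 ≈ 9609.7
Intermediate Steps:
((75/61 + h/58) - 98)² = ((75/61 - 73/58) - 98)² = (-103/3538 - 98)² = (-346827/3538)² = 120288967929/12517444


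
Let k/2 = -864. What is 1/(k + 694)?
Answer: -1/1034 ≈ -0.00096712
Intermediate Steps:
k = -1728 (k = 2*(-864) = -1728)
1/(k + 694) = 1/(-1728 + 694) = 1/(-1034) = -1/1034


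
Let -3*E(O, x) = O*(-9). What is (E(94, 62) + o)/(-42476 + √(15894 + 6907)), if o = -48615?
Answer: 48333/42325 ≈ 1.1419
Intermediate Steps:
E(O, x) = 3*O (E(O, x) = -O*(-9)/3 = -(-3)*O = 3*O)
(E(94, 62) + o)/(-42476 + √(15894 + 6907)) = (3*94 - 48615)/(-42476 + √(15894 + 6907)) = (282 - 48615)/(-42476 + √22801) = -48333/(-42476 + 151) = -48333/(-42325) = -48333*(-1/42325) = 48333/42325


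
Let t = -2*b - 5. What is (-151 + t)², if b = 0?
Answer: 24336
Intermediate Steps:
t = -5 (t = -2*0 - 5 = 0 - 5 = -5)
(-151 + t)² = (-151 - 5)² = (-156)² = 24336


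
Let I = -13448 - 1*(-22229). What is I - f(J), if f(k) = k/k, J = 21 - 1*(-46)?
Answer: 8780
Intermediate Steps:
I = 8781 (I = -13448 + 22229 = 8781)
J = 67 (J = 21 + 46 = 67)
f(k) = 1
I - f(J) = 8781 - 1*1 = 8781 - 1 = 8780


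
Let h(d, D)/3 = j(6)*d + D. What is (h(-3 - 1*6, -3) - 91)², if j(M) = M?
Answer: 68644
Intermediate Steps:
h(d, D) = 3*D + 18*d (h(d, D) = 3*(6*d + D) = 3*(D + 6*d) = 3*D + 18*d)
(h(-3 - 1*6, -3) - 91)² = ((3*(-3) + 18*(-3 - 1*6)) - 91)² = ((-9 + 18*(-3 - 6)) - 91)² = ((-9 + 18*(-9)) - 91)² = ((-9 - 162) - 91)² = (-171 - 91)² = (-262)² = 68644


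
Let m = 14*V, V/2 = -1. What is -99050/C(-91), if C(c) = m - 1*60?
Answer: 49525/44 ≈ 1125.6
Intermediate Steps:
V = -2 (V = 2*(-1) = -2)
m = -28 (m = 14*(-2) = -28)
C(c) = -88 (C(c) = -28 - 1*60 = -28 - 60 = -88)
-99050/C(-91) = -99050/(-88) = -99050*(-1/88) = 49525/44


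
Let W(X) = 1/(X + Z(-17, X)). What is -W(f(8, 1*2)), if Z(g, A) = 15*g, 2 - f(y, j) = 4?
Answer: 1/257 ≈ 0.0038911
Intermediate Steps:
f(y, j) = -2 (f(y, j) = 2 - 1*4 = 2 - 4 = -2)
W(X) = 1/(-255 + X) (W(X) = 1/(X + 15*(-17)) = 1/(X - 255) = 1/(-255 + X))
-W(f(8, 1*2)) = -1/(-255 - 2) = -1/(-257) = -1*(-1/257) = 1/257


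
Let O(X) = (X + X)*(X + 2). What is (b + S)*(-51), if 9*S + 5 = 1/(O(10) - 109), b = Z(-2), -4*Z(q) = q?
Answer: 731/262 ≈ 2.7901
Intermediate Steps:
O(X) = 2*X*(2 + X) (O(X) = (2*X)*(2 + X) = 2*X*(2 + X))
Z(q) = -q/4
b = ½ (b = -¼*(-2) = ½ ≈ 0.50000)
S = -218/393 (S = -5/9 + 1/(9*(2*10*(2 + 10) - 109)) = -5/9 + 1/(9*(2*10*12 - 109)) = -5/9 + 1/(9*(240 - 109)) = -5/9 + (⅑)/131 = -5/9 + (⅑)*(1/131) = -5/9 + 1/1179 = -218/393 ≈ -0.55471)
(b + S)*(-51) = (½ - 218/393)*(-51) = -43/786*(-51) = 731/262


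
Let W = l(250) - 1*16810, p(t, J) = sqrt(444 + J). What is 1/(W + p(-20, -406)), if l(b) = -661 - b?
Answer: -17721/314033803 - sqrt(38)/314033803 ≈ -5.6450e-5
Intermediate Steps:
W = -17721 (W = (-661 - 1*250) - 1*16810 = (-661 - 250) - 16810 = -911 - 16810 = -17721)
1/(W + p(-20, -406)) = 1/(-17721 + sqrt(444 - 406)) = 1/(-17721 + sqrt(38))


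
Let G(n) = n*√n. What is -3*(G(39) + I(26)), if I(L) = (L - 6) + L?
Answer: -138 - 117*√39 ≈ -868.67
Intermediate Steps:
G(n) = n^(3/2)
I(L) = -6 + 2*L (I(L) = (-6 + L) + L = -6 + 2*L)
-3*(G(39) + I(26)) = -3*(39^(3/2) + (-6 + 2*26)) = -3*(39*√39 + (-6 + 52)) = -3*(39*√39 + 46) = -3*(46 + 39*√39) = -138 - 117*√39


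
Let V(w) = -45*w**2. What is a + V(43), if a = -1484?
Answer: -84689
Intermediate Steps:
a + V(43) = -1484 - 45*43**2 = -1484 - 45*1849 = -1484 - 83205 = -84689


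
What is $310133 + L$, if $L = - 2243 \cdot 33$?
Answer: $236114$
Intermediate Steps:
$L = -74019$ ($L = \left(-1\right) 74019 = -74019$)
$310133 + L = 310133 - 74019 = 236114$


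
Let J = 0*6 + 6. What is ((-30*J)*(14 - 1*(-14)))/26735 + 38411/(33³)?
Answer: 169159121/192155139 ≈ 0.88033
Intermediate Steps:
J = 6 (J = 0 + 6 = 6)
((-30*J)*(14 - 1*(-14)))/26735 + 38411/(33³) = ((-30*6)*(14 - 1*(-14)))/26735 + 38411/(33³) = -180*(14 + 14)*(1/26735) + 38411/35937 = -180*28*(1/26735) + 38411*(1/35937) = -5040*1/26735 + 38411/35937 = -1008/5347 + 38411/35937 = 169159121/192155139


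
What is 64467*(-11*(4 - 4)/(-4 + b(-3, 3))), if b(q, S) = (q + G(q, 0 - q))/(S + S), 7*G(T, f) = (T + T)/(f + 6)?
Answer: 0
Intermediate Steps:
G(T, f) = 2*T/(7*(6 + f)) (G(T, f) = ((T + T)/(f + 6))/7 = ((2*T)/(6 + f))/7 = (2*T/(6 + f))/7 = 2*T/(7*(6 + f)))
b(q, S) = (q + 2*q/(7*(6 - q)))/(2*S) (b(q, S) = (q + 2*q/(7*(6 + (0 - q))))/(S + S) = (q + 2*q/(7*(6 - q)))/((2*S)) = (q + 2*q/(7*(6 - q)))*(1/(2*S)) = (q + 2*q/(7*(6 - q)))/(2*S))
64467*(-11*(4 - 4)/(-4 + b(-3, 3))) = 64467*(-11*(4 - 4)/(-4 + (1/14)*(-3)*(-44 + 7*(-3))/(3*(-6 - 3)))) = 64467*(-0/(-4 + (1/14)*(-3)*(⅓)*(-44 - 21)/(-9))) = 64467*(-0/(-4 + (1/14)*(-3)*(⅓)*(-⅑)*(-65))) = 64467*(-0/(-4 - 65/126)) = 64467*(-0/(-569/126)) = 64467*(-0*(-126)/569) = 64467*(-11*0) = 64467*0 = 0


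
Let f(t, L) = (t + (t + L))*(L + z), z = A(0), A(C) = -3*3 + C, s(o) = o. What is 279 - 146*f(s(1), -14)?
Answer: -40017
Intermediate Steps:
A(C) = -9 + C
z = -9 (z = -9 + 0 = -9)
f(t, L) = (-9 + L)*(L + 2*t) (f(t, L) = (t + (t + L))*(L - 9) = (t + (L + t))*(-9 + L) = (L + 2*t)*(-9 + L) = (-9 + L)*(L + 2*t))
279 - 146*f(s(1), -14) = 279 - 146*((-14)**2 - 18*1 - 9*(-14) + 2*(-14)*1) = 279 - 146*(196 - 18 + 126 - 28) = 279 - 146*276 = 279 - 40296 = -40017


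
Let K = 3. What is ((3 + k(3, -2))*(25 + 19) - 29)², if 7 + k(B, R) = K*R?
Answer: 219961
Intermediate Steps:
k(B, R) = -7 + 3*R
((3 + k(3, -2))*(25 + 19) - 29)² = ((3 + (-7 + 3*(-2)))*(25 + 19) - 29)² = ((3 + (-7 - 6))*44 - 29)² = ((3 - 13)*44 - 29)² = (-10*44 - 29)² = (-440 - 29)² = (-469)² = 219961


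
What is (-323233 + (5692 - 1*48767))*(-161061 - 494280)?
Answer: 240056651028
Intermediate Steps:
(-323233 + (5692 - 1*48767))*(-161061 - 494280) = (-323233 + (5692 - 48767))*(-655341) = (-323233 - 43075)*(-655341) = -366308*(-655341) = 240056651028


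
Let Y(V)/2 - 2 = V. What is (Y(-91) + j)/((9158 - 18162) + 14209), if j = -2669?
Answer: -949/1735 ≈ -0.54697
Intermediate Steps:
Y(V) = 4 + 2*V
(Y(-91) + j)/((9158 - 18162) + 14209) = ((4 + 2*(-91)) - 2669)/((9158 - 18162) + 14209) = ((4 - 182) - 2669)/(-9004 + 14209) = (-178 - 2669)/5205 = -2847*1/5205 = -949/1735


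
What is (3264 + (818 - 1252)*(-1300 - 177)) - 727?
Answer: 643555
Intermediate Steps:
(3264 + (818 - 1252)*(-1300 - 177)) - 727 = (3264 - 434*(-1477)) - 727 = (3264 + 641018) - 727 = 644282 - 727 = 643555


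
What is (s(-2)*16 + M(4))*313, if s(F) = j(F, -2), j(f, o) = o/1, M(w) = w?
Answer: -8764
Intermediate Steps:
j(f, o) = o (j(f, o) = o*1 = o)
s(F) = -2
(s(-2)*16 + M(4))*313 = (-2*16 + 4)*313 = (-32 + 4)*313 = -28*313 = -8764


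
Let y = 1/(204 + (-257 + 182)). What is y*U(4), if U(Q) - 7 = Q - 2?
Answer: 3/43 ≈ 0.069767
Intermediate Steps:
U(Q) = 5 + Q (U(Q) = 7 + (Q - 2) = 7 + (-2 + Q) = 5 + Q)
y = 1/129 (y = 1/(204 - 75) = 1/129 ≈ 0.0077519)
y*U(4) = (5 + 4)/129 = (1/129)*9 = 3/43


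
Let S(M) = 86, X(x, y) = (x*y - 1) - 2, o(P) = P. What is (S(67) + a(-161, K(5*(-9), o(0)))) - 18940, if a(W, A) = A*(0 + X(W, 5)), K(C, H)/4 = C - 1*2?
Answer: 133050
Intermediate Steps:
X(x, y) = -3 + x*y (X(x, y) = (-1 + x*y) - 2 = -3 + x*y)
K(C, H) = -8 + 4*C (K(C, H) = 4*(C - 1*2) = 4*(C - 2) = 4*(-2 + C) = -8 + 4*C)
a(W, A) = A*(-3 + 5*W) (a(W, A) = A*(0 + (-3 + W*5)) = A*(0 + (-3 + 5*W)) = A*(-3 + 5*W))
(S(67) + a(-161, K(5*(-9), o(0)))) - 18940 = (86 + (-8 + 4*(5*(-9)))*(-3 + 5*(-161))) - 18940 = (86 + (-8 + 4*(-45))*(-3 - 805)) - 18940 = (86 + (-8 - 180)*(-808)) - 18940 = (86 - 188*(-808)) - 18940 = (86 + 151904) - 18940 = 151990 - 18940 = 133050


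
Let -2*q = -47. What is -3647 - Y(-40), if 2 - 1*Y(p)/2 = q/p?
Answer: -146087/40 ≈ -3652.2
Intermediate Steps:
q = 47/2 (q = -½*(-47) = 47/2 ≈ 23.500)
Y(p) = 4 - 47/p
-3647 - Y(-40) = -3647 - (4 - 47/(-40)) = -3647 - (4 - 47*(-1/40)) = -3647 - (4 + 47/40) = -3647 - 1*207/40 = -3647 - 207/40 = -146087/40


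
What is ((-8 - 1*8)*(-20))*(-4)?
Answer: -1280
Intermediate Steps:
((-8 - 1*8)*(-20))*(-4) = ((-8 - 8)*(-20))*(-4) = -16*(-20)*(-4) = 320*(-4) = -1280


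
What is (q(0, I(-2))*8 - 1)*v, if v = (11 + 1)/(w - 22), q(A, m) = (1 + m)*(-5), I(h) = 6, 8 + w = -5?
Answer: 3372/35 ≈ 96.343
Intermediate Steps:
w = -13 (w = -8 - 5 = -13)
q(A, m) = -5 - 5*m
v = -12/35 (v = (11 + 1)/(-13 - 22) = 12/(-35) = 12*(-1/35) = -12/35 ≈ -0.34286)
(q(0, I(-2))*8 - 1)*v = ((-5 - 5*6)*8 - 1)*(-12/35) = ((-5 - 30)*8 - 1)*(-12/35) = (-35*8 - 1)*(-12/35) = (-280 - 1)*(-12/35) = -281*(-12/35) = 3372/35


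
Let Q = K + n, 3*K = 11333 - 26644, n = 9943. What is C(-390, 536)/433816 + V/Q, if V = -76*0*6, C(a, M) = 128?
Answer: 16/54227 ≈ 0.00029506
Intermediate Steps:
K = -15311/3 (K = (11333 - 26644)/3 = (⅓)*(-15311) = -15311/3 ≈ -5103.7)
Q = 14518/3 (Q = -15311/3 + 9943 = 14518/3 ≈ 4839.3)
V = 0 (V = 0*6 = 0)
C(-390, 536)/433816 + V/Q = 128/433816 + 0/(14518/3) = 128*(1/433816) + 0*(3/14518) = 16/54227 + 0 = 16/54227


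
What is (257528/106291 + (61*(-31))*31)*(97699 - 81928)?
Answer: -98263221303093/106291 ≈ -9.2447e+8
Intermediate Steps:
(257528/106291 + (61*(-31))*31)*(97699 - 81928) = (257528*(1/106291) - 1891*31)*15771 = (257528/106291 - 58621)*15771 = -6230627183/106291*15771 = -98263221303093/106291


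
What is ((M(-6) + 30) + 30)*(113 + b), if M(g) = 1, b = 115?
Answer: 13908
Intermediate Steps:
((M(-6) + 30) + 30)*(113 + b) = ((1 + 30) + 30)*(113 + 115) = (31 + 30)*228 = 61*228 = 13908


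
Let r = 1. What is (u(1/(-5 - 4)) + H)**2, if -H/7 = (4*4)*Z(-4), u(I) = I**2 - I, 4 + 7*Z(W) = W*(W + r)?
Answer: 107288164/6561 ≈ 16352.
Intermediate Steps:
Z(W) = -4/7 + W*(1 + W)/7 (Z(W) = -4/7 + (W*(W + 1))/7 = -4/7 + (W*(1 + W))/7 = -4/7 + W*(1 + W)/7)
H = -128 (H = -7*4*4*(-4/7 + (1/7)*(-4) + (1/7)*(-4)**2) = -112*(-4/7 - 4/7 + (1/7)*16) = -112*(-4/7 - 4/7 + 16/7) = -112*8/7 = -7*128/7 = -128)
(u(1/(-5 - 4)) + H)**2 = ((-1 + 1/(-5 - 4))/(-5 - 4) - 128)**2 = ((-1 + 1/(-9))/(-9) - 128)**2 = (-(-1 - 1/9)/9 - 128)**2 = (-1/9*(-10/9) - 128)**2 = (10/81 - 128)**2 = (-10358/81)**2 = 107288164/6561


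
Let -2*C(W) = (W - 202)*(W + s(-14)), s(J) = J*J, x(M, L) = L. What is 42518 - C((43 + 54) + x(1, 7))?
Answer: 27818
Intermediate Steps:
s(J) = J²
C(W) = -(-202 + W)*(196 + W)/2 (C(W) = -(W - 202)*(W + (-14)²)/2 = -(-202 + W)*(W + 196)/2 = -(-202 + W)*(196 + W)/2)
42518 - C((43 + 54) + x(1, 7)) = 42518 - (19796 + 3*((43 + 54) + 7) - ((43 + 54) + 7)²/2) = 42518 - (19796 + 3*(97 + 7) - (97 + 7)²/2) = 42518 - (19796 + 3*104 - ½*104²) = 42518 - (19796 + 312 - ½*10816) = 42518 - (19796 + 312 - 5408) = 42518 - 1*14700 = 42518 - 14700 = 27818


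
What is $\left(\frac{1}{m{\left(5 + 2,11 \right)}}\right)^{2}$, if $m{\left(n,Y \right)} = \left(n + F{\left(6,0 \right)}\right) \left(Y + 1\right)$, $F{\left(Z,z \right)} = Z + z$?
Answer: $\frac{1}{24336} \approx 4.1091 \cdot 10^{-5}$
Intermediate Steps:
$m{\left(n,Y \right)} = \left(1 + Y\right) \left(6 + n\right)$ ($m{\left(n,Y \right)} = \left(n + \left(6 + 0\right)\right) \left(Y + 1\right) = \left(n + 6\right) \left(1 + Y\right) = \left(6 + n\right) \left(1 + Y\right) = \left(1 + Y\right) \left(6 + n\right)$)
$\left(\frac{1}{m{\left(5 + 2,11 \right)}}\right)^{2} = \left(\frac{1}{6 + \left(5 + 2\right) + 6 \cdot 11 + 11 \left(5 + 2\right)}\right)^{2} = \left(\frac{1}{6 + 7 + 66 + 11 \cdot 7}\right)^{2} = \left(\frac{1}{6 + 7 + 66 + 77}\right)^{2} = \left(\frac{1}{156}\right)^{2} = \frac{1}{24336}$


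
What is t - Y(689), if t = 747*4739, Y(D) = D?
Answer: 3539344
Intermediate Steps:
t = 3540033
t - Y(689) = 3540033 - 1*689 = 3540033 - 689 = 3539344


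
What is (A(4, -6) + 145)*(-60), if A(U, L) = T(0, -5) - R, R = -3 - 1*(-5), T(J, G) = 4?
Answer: -8820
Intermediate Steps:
R = 2 (R = -3 + 5 = 2)
A(U, L) = 2 (A(U, L) = 4 - 1*2 = 4 - 2 = 2)
(A(4, -6) + 145)*(-60) = (2 + 145)*(-60) = 147*(-60) = -8820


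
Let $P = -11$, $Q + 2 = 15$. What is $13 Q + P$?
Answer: $158$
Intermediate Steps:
$Q = 13$ ($Q = -2 + 15 = 13$)
$13 Q + P = 13 \cdot 13 - 11 = 169 - 11 = 158$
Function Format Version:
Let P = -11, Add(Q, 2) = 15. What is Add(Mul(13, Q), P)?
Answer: 158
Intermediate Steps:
Q = 13 (Q = Add(-2, 15) = 13)
Add(Mul(13, Q), P) = Add(Mul(13, 13), -11) = Add(169, -11) = 158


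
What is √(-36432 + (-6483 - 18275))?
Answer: I*√61190 ≈ 247.37*I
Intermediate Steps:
√(-36432 + (-6483 - 18275)) = √(-36432 - 24758) = √(-61190) = I*√61190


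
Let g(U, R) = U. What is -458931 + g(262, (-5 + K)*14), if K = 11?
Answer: -458669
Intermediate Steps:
-458931 + g(262, (-5 + K)*14) = -458931 + 262 = -458669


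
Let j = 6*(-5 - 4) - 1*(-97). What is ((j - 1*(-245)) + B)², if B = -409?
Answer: 14641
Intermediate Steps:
j = 43 (j = 6*(-9) + 97 = -54 + 97 = 43)
((j - 1*(-245)) + B)² = ((43 - 1*(-245)) - 409)² = ((43 + 245) - 409)² = (288 - 409)² = (-121)² = 14641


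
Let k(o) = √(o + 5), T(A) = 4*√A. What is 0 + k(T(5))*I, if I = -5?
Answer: -5*√(5 + 4*√5) ≈ -18.671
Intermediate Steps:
k(o) = √(5 + o)
0 + k(T(5))*I = 0 + √(5 + 4*√5)*(-5) = 0 - 5*√(5 + 4*√5) = -5*√(5 + 4*√5)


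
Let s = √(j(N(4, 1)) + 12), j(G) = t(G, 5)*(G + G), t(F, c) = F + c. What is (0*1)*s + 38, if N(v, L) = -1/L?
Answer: 38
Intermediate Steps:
j(G) = 2*G*(5 + G) (j(G) = (G + 5)*(G + G) = (5 + G)*(2*G) = 2*G*(5 + G))
s = 2 (s = √(2*(-1/1)*(5 - 1/1) + 12) = √(2*(-1*1)*(5 - 1*1) + 12) = √(2*(-1)*(5 - 1) + 12) = √(2*(-1)*4 + 12) = √(-8 + 12) = √4 = 2)
(0*1)*s + 38 = (0*1)*2 + 38 = 0*2 + 38 = 0 + 38 = 38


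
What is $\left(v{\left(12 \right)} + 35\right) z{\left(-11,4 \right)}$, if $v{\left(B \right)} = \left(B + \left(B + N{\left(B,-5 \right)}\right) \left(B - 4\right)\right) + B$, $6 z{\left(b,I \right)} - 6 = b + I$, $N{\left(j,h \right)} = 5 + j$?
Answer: $- \frac{97}{2} \approx -48.5$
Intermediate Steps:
$z{\left(b,I \right)} = 1 + \frac{I}{6} + \frac{b}{6}$ ($z{\left(b,I \right)} = 1 + \frac{b + I}{6} = 1 + \frac{I + b}{6} = 1 + \left(\frac{I}{6} + \frac{b}{6}\right) = 1 + \frac{I}{6} + \frac{b}{6}$)
$v{\left(B \right)} = 2 B + \left(-4 + B\right) \left(5 + 2 B\right)$ ($v{\left(B \right)} = \left(B + \left(B + \left(5 + B\right)\right) \left(B - 4\right)\right) + B = \left(B + \left(5 + 2 B\right) \left(-4 + B\right)\right) + B = \left(B + \left(-4 + B\right) \left(5 + 2 B\right)\right) + B = 2 B + \left(-4 + B\right) \left(5 + 2 B\right)$)
$\left(v{\left(12 \right)} + 35\right) z{\left(-11,4 \right)} = \left(\left(-20 - 12 + 2 \cdot 12^{2}\right) + 35\right) \left(1 + \frac{1}{6} \cdot 4 + \frac{1}{6} \left(-11\right)\right) = \left(\left(-20 - 12 + 2 \cdot 144\right) + 35\right) \left(1 + \frac{2}{3} - \frac{11}{6}\right) = \left(\left(-20 - 12 + 288\right) + 35\right) \left(- \frac{1}{6}\right) = \left(256 + 35\right) \left(- \frac{1}{6}\right) = 291 \left(- \frac{1}{6}\right) = - \frac{97}{2}$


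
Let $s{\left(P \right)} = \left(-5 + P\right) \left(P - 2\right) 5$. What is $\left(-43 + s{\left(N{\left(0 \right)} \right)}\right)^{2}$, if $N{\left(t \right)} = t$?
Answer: $49$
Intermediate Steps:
$s{\left(P \right)} = 5 \left(-5 + P\right) \left(-2 + P\right)$ ($s{\left(P \right)} = \left(-5 + P\right) \left(-2 + P\right) 5 = 5 \left(-5 + P\right) \left(-2 + P\right)$)
$\left(-43 + s{\left(N{\left(0 \right)} \right)}\right)^{2} = \left(-43 + \left(50 - 0 + 5 \cdot 0^{2}\right)\right)^{2} = \left(-43 + \left(50 + 0 + 5 \cdot 0\right)\right)^{2} = \left(-43 + \left(50 + 0 + 0\right)\right)^{2} = \left(-43 + 50\right)^{2} = 7^{2} = 49$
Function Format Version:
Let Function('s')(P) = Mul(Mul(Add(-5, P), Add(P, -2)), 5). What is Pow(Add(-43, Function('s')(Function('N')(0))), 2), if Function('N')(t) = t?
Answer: 49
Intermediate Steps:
Function('s')(P) = Mul(5, Add(-5, P), Add(-2, P)) (Function('s')(P) = Mul(Mul(Add(-5, P), Add(-2, P)), 5) = Mul(5, Add(-5, P), Add(-2, P)))
Pow(Add(-43, Function('s')(Function('N')(0))), 2) = Pow(Add(-43, Add(50, Mul(-35, 0), Mul(5, Pow(0, 2)))), 2) = Pow(Add(-43, Add(50, 0, Mul(5, 0))), 2) = Pow(Add(-43, Add(50, 0, 0)), 2) = Pow(Add(-43, 50), 2) = Pow(7, 2) = 49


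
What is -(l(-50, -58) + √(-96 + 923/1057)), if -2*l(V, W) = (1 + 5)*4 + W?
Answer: -17 - I*√106280293/1057 ≈ -17.0 - 9.7533*I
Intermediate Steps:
l(V, W) = -12 - W/2 (l(V, W) = -((1 + 5)*4 + W)/2 = -(6*4 + W)/2 = -(24 + W)/2 = -12 - W/2)
-(l(-50, -58) + √(-96 + 923/1057)) = -((-12 - ½*(-58)) + √(-96 + 923/1057)) = -((-12 + 29) + √(-96 + 923*(1/1057))) = -(17 + √(-96 + 923/1057)) = -(17 + √(-100549/1057)) = -(17 + I*√106280293/1057) = -17 - I*√106280293/1057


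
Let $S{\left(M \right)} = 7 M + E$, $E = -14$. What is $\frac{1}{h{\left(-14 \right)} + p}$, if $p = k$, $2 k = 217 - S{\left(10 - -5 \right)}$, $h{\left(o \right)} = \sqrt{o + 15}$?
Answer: $\frac{1}{64} \approx 0.015625$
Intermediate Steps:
$h{\left(o \right)} = \sqrt{15 + o}$
$S{\left(M \right)} = -14 + 7 M$ ($S{\left(M \right)} = 7 M - 14 = -14 + 7 M$)
$k = 63$ ($k = \frac{217 - \left(-14 + 7 \left(10 - -5\right)\right)}{2} = \frac{217 - \left(-14 + 7 \left(10 + 5\right)\right)}{2} = \frac{217 - \left(-14 + 7 \cdot 15\right)}{2} = \frac{217 - \left(-14 + 105\right)}{2} = \frac{217 - 91}{2} = \frac{1}{2} \cdot 126 = 63$)
$p = 63$
$\frac{1}{h{\left(-14 \right)} + p} = \frac{1}{\sqrt{15 - 14} + 63} = \frac{1}{\sqrt{1} + 63} = \frac{1}{1 + 63} = \frac{1}{64}$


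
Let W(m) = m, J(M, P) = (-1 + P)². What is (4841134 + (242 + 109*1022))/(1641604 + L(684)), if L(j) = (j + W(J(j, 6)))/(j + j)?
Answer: 6775394832/2245714981 ≈ 3.0170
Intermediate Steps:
L(j) = (25 + j)/(2*j) (L(j) = (j + (-1 + 6)²)/(j + j) = (j + 5²)/((2*j)) = (j + 25)*(1/(2*j)) = (25 + j)*(1/(2*j)) = (25 + j)/(2*j))
(4841134 + (242 + 109*1022))/(1641604 + L(684)) = (4841134 + (242 + 109*1022))/(1641604 + (½)*(25 + 684)/684) = (4841134 + (242 + 111398))/(1641604 + (½)*(1/684)*709) = (4841134 + 111640)/(1641604 + 709/1368) = 4952774/(2245714981/1368) = 4952774*(1368/2245714981) = 6775394832/2245714981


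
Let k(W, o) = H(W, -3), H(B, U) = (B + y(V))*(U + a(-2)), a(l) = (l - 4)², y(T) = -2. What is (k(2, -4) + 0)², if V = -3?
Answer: 0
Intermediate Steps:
a(l) = (-4 + l)²
H(B, U) = (-2 + B)*(36 + U) (H(B, U) = (B - 2)*(U + (-4 - 2)²) = (-2 + B)*(U + (-6)²) = (-2 + B)*(U + 36) = (-2 + B)*(36 + U))
k(W, o) = -66 + 33*W (k(W, o) = -72 - 2*(-3) + 36*W + W*(-3) = -72 + 6 + 36*W - 3*W = -66 + 33*W)
(k(2, -4) + 0)² = ((-66 + 33*2) + 0)² = ((-66 + 66) + 0)² = (0 + 0)² = 0² = 0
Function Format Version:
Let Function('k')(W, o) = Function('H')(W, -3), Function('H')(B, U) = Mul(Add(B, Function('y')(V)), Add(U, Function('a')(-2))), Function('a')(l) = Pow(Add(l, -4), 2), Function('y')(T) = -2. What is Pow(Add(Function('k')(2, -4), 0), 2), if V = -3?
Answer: 0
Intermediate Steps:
Function('a')(l) = Pow(Add(-4, l), 2)
Function('H')(B, U) = Mul(Add(-2, B), Add(36, U)) (Function('H')(B, U) = Mul(Add(B, -2), Add(U, Pow(Add(-4, -2), 2))) = Mul(Add(-2, B), Add(U, Pow(-6, 2))) = Mul(Add(-2, B), Add(U, 36)) = Mul(Add(-2, B), Add(36, U)))
Function('k')(W, o) = Add(-66, Mul(33, W)) (Function('k')(W, o) = Add(-72, Mul(-2, -3), Mul(36, W), Mul(W, -3)) = Add(-72, 6, Mul(36, W), Mul(-3, W)) = Add(-66, Mul(33, W)))
Pow(Add(Function('k')(2, -4), 0), 2) = Pow(Add(Add(-66, Mul(33, 2)), 0), 2) = Pow(Add(Add(-66, 66), 0), 2) = Pow(Add(0, 0), 2) = Pow(0, 2) = 0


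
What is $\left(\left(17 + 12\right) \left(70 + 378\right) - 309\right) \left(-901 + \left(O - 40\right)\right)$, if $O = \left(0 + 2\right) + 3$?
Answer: $-11871288$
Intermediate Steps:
$O = 5$ ($O = 2 + 3 = 5$)
$\left(\left(17 + 12\right) \left(70 + 378\right) - 309\right) \left(-901 + \left(O - 40\right)\right) = \left(\left(17 + 12\right) \left(70 + 378\right) - 309\right) \left(-901 + \left(5 - 40\right)\right) = \left(29 \cdot 448 - 309\right) \left(-901 + \left(5 - 40\right)\right) = \left(12992 - 309\right) \left(-901 - 35\right) = 12683 \left(-936\right) = -11871288$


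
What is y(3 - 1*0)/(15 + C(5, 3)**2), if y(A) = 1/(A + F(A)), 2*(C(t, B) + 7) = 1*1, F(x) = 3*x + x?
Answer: 4/3435 ≈ 0.0011645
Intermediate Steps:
F(x) = 4*x
C(t, B) = -13/2 (C(t, B) = -7 + (1*1)/2 = -7 + (1/2)*1 = -7 + 1/2 = -13/2)
y(A) = 1/(5*A) (y(A) = 1/(A + 4*A) = 1/(5*A))
y(3 - 1*0)/(15 + C(5, 3)**2) = (1/(5*(3 - 1*0)))/(15 + (-13/2)**2) = (1/(5*(3 + 0)))/(15 + 169/4) = ((1/5)/3)/(229/4) = 4*((1/5)*(1/3))/229 = (4/229)*(1/15) = 4/3435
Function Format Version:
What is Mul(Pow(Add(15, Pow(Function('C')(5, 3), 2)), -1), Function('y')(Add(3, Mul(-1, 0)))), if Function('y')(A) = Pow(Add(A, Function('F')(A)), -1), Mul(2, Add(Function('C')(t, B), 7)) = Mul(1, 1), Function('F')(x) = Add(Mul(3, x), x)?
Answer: Rational(4, 3435) ≈ 0.0011645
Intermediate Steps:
Function('F')(x) = Mul(4, x)
Function('C')(t, B) = Rational(-13, 2) (Function('C')(t, B) = Add(-7, Mul(Rational(1, 2), Mul(1, 1))) = Add(-7, Mul(Rational(1, 2), 1)) = Add(-7, Rational(1, 2)) = Rational(-13, 2))
Function('y')(A) = Mul(Rational(1, 5), Pow(A, -1)) (Function('y')(A) = Pow(Add(A, Mul(4, A)), -1) = Pow(Mul(5, A), -1) = Mul(Rational(1, 5), Pow(A, -1)))
Mul(Pow(Add(15, Pow(Function('C')(5, 3), 2)), -1), Function('y')(Add(3, Mul(-1, 0)))) = Mul(Pow(Add(15, Pow(Rational(-13, 2), 2)), -1), Mul(Rational(1, 5), Pow(Add(3, Mul(-1, 0)), -1))) = Mul(Pow(Add(15, Rational(169, 4)), -1), Mul(Rational(1, 5), Pow(Add(3, 0), -1))) = Mul(Pow(Rational(229, 4), -1), Mul(Rational(1, 5), Pow(3, -1))) = Mul(Rational(4, 229), Mul(Rational(1, 5), Rational(1, 3))) = Mul(Rational(4, 229), Rational(1, 15)) = Rational(4, 3435)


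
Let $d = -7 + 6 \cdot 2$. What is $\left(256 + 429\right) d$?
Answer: $3425$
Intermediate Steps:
$d = 5$ ($d = -7 + 12 = 5$)
$\left(256 + 429\right) d = \left(256 + 429\right) 5 = 685 \cdot 5 = 3425$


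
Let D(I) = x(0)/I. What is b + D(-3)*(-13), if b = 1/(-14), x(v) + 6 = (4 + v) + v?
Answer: -367/42 ≈ -8.7381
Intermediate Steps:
x(v) = -2 + 2*v (x(v) = -6 + ((4 + v) + v) = -6 + (4 + 2*v) = -2 + 2*v)
D(I) = -2/I (D(I) = (-2 + 2*0)/I = (-2 + 0)/I = -2/I)
b = -1/14 ≈ -0.071429
b + D(-3)*(-13) = -1/14 - 2/(-3)*(-13) = -1/14 - 2*(-⅓)*(-13) = -1/14 + (⅔)*(-13) = -1/14 - 26/3 = -367/42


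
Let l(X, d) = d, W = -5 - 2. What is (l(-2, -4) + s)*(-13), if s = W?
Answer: 143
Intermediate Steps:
W = -7
s = -7
(l(-2, -4) + s)*(-13) = (-4 - 7)*(-13) = -11*(-13) = 143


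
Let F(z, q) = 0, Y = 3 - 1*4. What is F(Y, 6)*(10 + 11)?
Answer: 0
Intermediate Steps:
Y = -1 (Y = 3 - 4 = -1)
F(Y, 6)*(10 + 11) = 0*(10 + 11) = 0*21 = 0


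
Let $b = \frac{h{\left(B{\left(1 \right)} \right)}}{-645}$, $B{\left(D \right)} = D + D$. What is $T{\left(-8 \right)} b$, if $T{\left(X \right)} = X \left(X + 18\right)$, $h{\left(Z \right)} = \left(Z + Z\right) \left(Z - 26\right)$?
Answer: $- \frac{512}{43} \approx -11.907$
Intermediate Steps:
$B{\left(D \right)} = 2 D$
$h{\left(Z \right)} = 2 Z \left(-26 + Z\right)$
$T{\left(X \right)} = X \left(18 + X\right)$
$b = \frac{32}{215}$ ($b = \frac{2 \cdot 2 \cdot 1 \left(-26 + 2 \cdot 1\right)}{-645} = 2 \cdot 2 \left(-26 + 2\right) \left(- \frac{1}{645}\right) = 2 \cdot 2 \left(-24\right) \left(- \frac{1}{645}\right) = \left(-96\right) \left(- \frac{1}{645}\right) = \frac{32}{215} \approx 0.14884$)
$T{\left(-8 \right)} b = - 8 \left(18 - 8\right) \frac{32}{215} = \left(-8\right) 10 \cdot \frac{32}{215} = \left(-80\right) \frac{32}{215} = - \frac{512}{43}$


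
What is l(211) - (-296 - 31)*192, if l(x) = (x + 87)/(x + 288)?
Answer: 31329514/499 ≈ 62785.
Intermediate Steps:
l(x) = (87 + x)/(288 + x)
l(211) - (-296 - 31)*192 = (87 + 211)/(288 + 211) - (-296 - 31)*192 = 298/499 - (-327)*192 = (1/499)*298 - 1*(-62784) = 298/499 + 62784 = 31329514/499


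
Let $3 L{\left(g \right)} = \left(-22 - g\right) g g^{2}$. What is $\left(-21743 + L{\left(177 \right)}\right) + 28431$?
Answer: $-367827101$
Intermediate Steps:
$L{\left(g \right)} = \frac{g^{3} \left(-22 - g\right)}{3}$ ($L{\left(g \right)} = \frac{\left(-22 - g\right) g g^{2}}{3} = \frac{g \left(-22 - g\right) g^{2}}{3} = \frac{g^{3} \left(-22 - g\right)}{3}$)
$\left(-21743 + L{\left(177 \right)}\right) + 28431 = \left(-21743 + \frac{177^{3} \left(-22 - 177\right)}{3}\right) + 28431 = \left(-21743 + \frac{1}{3} \cdot 5545233 \left(-22 - 177\right)\right) + 28431 = \left(-21743 + \frac{1}{3} \cdot 5545233 \left(-199\right)\right) + 28431 = \left(-21743 - 367833789\right) + 28431 = -367855532 + 28431 = -367827101$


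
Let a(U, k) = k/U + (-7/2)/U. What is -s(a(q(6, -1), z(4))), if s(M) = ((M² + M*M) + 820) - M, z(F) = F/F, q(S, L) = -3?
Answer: -7385/9 ≈ -820.56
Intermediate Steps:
z(F) = 1
a(U, k) = -7/(2*U) + k/U (a(U, k) = k/U + (-7*½)/U = k/U - 7/(2*U) = -7/(2*U) + k/U)
s(M) = 820 - M + 2*M² (s(M) = ((M² + M²) + 820) - M = (2*M² + 820) - M = (820 + 2*M²) - M = 820 - M + 2*M²)
-s(a(q(6, -1), z(4))) = -(820 - (-7/2 + 1)/(-3) + 2*((-7/2 + 1)/(-3))²) = -(820 - (-1)*(-5)/(3*2) + 2*(-⅓*(-5/2))²) = -(820 - 1*⅚ + 2*(⅚)²) = -(820 - ⅚ + 2*(25/36)) = -(820 - ⅚ + 25/18) = -1*7385/9 = -7385/9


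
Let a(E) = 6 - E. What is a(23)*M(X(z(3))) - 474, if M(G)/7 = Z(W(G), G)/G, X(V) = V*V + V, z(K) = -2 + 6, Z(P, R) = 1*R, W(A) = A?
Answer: -593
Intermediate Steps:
Z(P, R) = R
z(K) = 4
X(V) = V + V² (X(V) = V² + V = V + V²)
M(G) = 7 (M(G) = 7*(G/G) = 7*1 = 7)
a(23)*M(X(z(3))) - 474 = (6 - 1*23)*7 - 474 = (6 - 23)*7 - 474 = -17*7 - 474 = -119 - 474 = -593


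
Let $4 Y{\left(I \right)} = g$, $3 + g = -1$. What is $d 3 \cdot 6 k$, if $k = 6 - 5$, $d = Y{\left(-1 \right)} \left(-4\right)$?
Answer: $72$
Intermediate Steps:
$g = -4$ ($g = -3 - 1 = -4$)
$Y{\left(I \right)} = -1$ ($Y{\left(I \right)} = \frac{1}{4} \left(-4\right) = -1$)
$d = 4$ ($d = \left(-1\right) \left(-4\right) = 4$)
$k = 1$ ($k = 6 - 5 = 1$)
$d 3 \cdot 6 k = 4 \cdot 3 \cdot 6 \cdot 1 = 4 \cdot 18 \cdot 1 = 72 \cdot 1 = 72$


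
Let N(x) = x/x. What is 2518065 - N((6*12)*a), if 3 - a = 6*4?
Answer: 2518064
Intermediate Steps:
a = -21 (a = 3 - 6*4 = 3 - 1*24 = 3 - 24 = -21)
N(x) = 1
2518065 - N((6*12)*a) = 2518065 - 1*1 = 2518065 - 1 = 2518064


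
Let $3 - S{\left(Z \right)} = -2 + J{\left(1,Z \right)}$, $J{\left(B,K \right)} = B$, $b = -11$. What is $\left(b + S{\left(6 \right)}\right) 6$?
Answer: $-42$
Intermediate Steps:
$S{\left(Z \right)} = 4$ ($S{\left(Z \right)} = 3 - \left(-2 + 1\right) = 3 - -1 = 3 + 1 = 4$)
$\left(b + S{\left(6 \right)}\right) 6 = \left(-11 + 4\right) 6 = \left(-7\right) 6 = -42$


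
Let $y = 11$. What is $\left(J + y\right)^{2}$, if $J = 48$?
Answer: $3481$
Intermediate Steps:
$\left(J + y\right)^{2} = \left(48 + 11\right)^{2} = 59^{2} = 3481$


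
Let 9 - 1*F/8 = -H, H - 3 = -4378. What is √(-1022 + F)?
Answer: 5*I*√1438 ≈ 189.6*I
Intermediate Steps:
H = -4375 (H = 3 - 4378 = -4375)
F = -34928 (F = 72 - (-8)*(-4375) = 72 - 8*4375 = 72 - 35000 = -34928)
√(-1022 + F) = √(-1022 - 34928) = √(-35950) = 5*I*√1438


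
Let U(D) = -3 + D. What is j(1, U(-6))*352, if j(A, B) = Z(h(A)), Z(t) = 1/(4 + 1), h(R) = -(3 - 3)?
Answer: 352/5 ≈ 70.400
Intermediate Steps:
h(R) = 0 (h(R) = -1*0 = 0)
Z(t) = ⅕ (Z(t) = 1/5 = ⅕)
j(A, B) = ⅕
j(1, U(-6))*352 = (⅕)*352 = 352/5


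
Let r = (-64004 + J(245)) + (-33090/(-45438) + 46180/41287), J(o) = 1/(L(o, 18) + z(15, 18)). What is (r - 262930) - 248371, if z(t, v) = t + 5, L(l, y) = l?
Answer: -899389969968683/1563332255 ≈ -5.7530e+5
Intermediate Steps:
z(t, v) = 5 + t
J(o) = 1/(20 + o) (J(o) = 1/(o + (5 + 15)) = 1/(o + 20) = 1/(20 + o))
r = -100056624654928/1563332255 (r = (-64004 + 1/(20 + 245)) + (-33090/(-45438) + 46180/41287) = (-64004 + 1/265) + (-33090*(-1/45438) + 46180*(1/41287)) = (-64004 + 1/265) + (5515/7573 + 46180/41287) = -16961059/265 + 577418945/312666451 = -100056624654928/1563332255 ≈ -64002.)
(r - 262930) - 248371 = (-100056624654928/1563332255 - 262930) - 248371 = -511103574462078/1563332255 - 248371 = -899389969968683/1563332255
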